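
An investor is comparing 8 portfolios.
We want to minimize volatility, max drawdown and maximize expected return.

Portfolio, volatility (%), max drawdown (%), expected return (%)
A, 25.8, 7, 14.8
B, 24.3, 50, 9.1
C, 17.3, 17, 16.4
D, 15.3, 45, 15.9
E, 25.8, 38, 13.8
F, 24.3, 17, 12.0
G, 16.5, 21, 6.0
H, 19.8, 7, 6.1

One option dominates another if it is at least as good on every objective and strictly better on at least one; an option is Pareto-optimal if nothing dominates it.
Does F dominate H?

No

F vs H: F is worse on volatility (24.3 vs 19.8), so it does not dominate H.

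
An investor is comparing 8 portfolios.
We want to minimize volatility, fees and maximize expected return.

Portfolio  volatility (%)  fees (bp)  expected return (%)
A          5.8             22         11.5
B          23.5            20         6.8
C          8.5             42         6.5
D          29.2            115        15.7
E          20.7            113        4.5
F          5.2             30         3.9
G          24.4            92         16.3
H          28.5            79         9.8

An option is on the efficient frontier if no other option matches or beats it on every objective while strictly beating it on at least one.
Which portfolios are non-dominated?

A: not dominated.
B: not dominated (best fees).
C: dominated by A (volatility 5.8≤8.5, fees 22≤42, expected return 11.5≥6.5).
D: dominated by G (volatility 24.4≤29.2, fees 92≤115, expected return 16.3≥15.7).
E: dominated by A (volatility 5.8≤20.7, fees 22≤113, expected return 11.5≥4.5).
F: not dominated (best volatility).
G: not dominated (best expected return).
H: dominated by A (volatility 5.8≤28.5, fees 22≤79, expected return 11.5≥9.8).

A, B, F, G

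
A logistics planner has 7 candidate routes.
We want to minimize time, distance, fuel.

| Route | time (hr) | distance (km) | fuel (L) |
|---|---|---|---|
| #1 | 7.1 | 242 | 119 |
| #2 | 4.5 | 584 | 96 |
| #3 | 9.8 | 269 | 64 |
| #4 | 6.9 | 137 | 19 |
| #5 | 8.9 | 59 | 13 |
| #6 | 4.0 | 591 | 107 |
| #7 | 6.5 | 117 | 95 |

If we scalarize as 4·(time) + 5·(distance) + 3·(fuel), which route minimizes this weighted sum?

#5

#1: 4·7.1 + 5·242 + 3·119 = 1595.4
#2: 4·4.5 + 5·584 + 3·96 = 3226.0
#3: 4·9.8 + 5·269 + 3·64 = 1576.2
#4: 4·6.9 + 5·137 + 3·19 = 769.6
#5: 4·8.9 + 5·59 + 3·13 = 369.6
#6: 4·4.0 + 5·591 + 3·107 = 3292.0
#7: 4·6.5 + 5·117 + 3·95 = 896.0
Lowest: #5 at 369.6.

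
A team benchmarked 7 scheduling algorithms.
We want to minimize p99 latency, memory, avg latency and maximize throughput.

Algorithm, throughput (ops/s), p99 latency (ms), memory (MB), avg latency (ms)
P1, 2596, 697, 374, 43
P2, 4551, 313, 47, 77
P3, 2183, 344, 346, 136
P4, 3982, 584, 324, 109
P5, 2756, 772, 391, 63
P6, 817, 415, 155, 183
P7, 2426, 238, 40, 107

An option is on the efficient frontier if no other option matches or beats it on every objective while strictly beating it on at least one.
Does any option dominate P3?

P2 vs P3: throughput 4551≥2183, p99 latency 313≤344, memory 47≤346, avg latency 77≤136 — P2 is at least as good on every objective and strictly better on at least one, so P2 dominates P3.

Yes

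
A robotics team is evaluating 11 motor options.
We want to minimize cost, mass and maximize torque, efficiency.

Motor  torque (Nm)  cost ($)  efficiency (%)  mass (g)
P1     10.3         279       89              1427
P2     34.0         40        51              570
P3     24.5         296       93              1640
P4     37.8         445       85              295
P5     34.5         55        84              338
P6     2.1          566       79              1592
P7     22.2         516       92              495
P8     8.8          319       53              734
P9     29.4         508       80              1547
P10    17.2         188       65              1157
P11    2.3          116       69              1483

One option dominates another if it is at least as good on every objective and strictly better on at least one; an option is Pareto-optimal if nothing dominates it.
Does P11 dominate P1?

P11 vs P1: P11 is worse on torque (2.3 vs 10.3), so it does not dominate P1.

No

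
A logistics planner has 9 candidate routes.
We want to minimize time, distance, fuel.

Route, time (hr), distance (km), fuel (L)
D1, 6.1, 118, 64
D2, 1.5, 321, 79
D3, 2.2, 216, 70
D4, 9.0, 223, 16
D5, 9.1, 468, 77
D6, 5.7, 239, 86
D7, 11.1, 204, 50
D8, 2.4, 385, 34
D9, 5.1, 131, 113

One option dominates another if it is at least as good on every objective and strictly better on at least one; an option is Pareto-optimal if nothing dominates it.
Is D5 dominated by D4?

Yes

D4 vs D5: time 9.0≤9.1, distance 223≤468, fuel 16≤77 — D4 is at least as good on every objective with at least one strict improvement.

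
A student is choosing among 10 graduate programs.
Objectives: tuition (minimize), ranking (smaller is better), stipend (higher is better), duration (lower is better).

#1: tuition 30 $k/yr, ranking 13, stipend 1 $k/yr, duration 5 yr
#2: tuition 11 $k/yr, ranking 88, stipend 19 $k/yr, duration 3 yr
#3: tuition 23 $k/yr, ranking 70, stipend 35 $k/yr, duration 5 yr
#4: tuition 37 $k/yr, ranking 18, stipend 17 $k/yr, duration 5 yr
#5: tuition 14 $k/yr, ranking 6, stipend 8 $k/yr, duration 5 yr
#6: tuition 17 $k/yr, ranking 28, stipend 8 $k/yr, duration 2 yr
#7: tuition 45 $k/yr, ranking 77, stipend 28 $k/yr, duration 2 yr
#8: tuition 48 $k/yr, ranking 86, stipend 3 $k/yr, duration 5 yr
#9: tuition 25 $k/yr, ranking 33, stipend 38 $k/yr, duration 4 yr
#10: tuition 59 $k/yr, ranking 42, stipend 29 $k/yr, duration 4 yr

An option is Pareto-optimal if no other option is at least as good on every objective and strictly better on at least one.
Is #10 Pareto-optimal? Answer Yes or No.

#9 vs #10: tuition 25≤59, ranking 33≤42, stipend 38≥29, duration 4≤4 — #9 is at least as good on every objective and strictly better on at least one, so #9 dominates #10.

No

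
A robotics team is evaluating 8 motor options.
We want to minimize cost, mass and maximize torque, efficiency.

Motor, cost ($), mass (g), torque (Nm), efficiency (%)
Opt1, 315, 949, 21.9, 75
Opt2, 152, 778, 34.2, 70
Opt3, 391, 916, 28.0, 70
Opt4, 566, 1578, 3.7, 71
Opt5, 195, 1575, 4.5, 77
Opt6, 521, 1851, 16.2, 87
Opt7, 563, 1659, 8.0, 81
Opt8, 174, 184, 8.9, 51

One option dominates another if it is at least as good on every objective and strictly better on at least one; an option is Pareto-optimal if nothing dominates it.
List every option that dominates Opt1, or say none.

Opt2: worse on efficiency (70 vs 75).
Opt3: worse on cost (391 vs 315).
Opt4: worse on cost (566 vs 315).
Opt5: worse on mass (1575 vs 949).
Opt6: worse on cost (521 vs 315).
Opt7: worse on cost (563 vs 315).
Opt8: worse on torque (8.9 vs 21.9).
No option dominates Opt1.

none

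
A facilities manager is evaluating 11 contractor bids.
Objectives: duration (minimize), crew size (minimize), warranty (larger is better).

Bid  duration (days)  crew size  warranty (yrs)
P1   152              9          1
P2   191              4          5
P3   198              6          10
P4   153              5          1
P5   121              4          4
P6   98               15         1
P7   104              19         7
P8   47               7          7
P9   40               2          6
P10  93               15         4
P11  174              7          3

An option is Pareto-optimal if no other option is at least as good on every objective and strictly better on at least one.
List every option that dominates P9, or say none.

none

P1: worse on duration (152 vs 40).
P2: worse on duration (191 vs 40).
P3: worse on duration (198 vs 40).
P4: worse on duration (153 vs 40).
P5: worse on duration (121 vs 40).
P6: worse on duration (98 vs 40).
P7: worse on duration (104 vs 40).
P8: worse on duration (47 vs 40).
P10: worse on duration (93 vs 40).
P11: worse on duration (174 vs 40).
No option dominates P9.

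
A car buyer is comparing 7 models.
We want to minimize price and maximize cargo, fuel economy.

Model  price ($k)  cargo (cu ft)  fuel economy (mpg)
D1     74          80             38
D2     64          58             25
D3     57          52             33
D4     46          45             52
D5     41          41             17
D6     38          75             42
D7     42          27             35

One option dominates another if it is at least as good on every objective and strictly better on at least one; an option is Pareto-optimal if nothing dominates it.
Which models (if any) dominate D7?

D6

D6: price 38≤42, cargo 75≥27, fuel economy 42≥35 — dominates D7.
Others (D1, D2, D3, D4, D5) are each worse than D7 on at least one objective.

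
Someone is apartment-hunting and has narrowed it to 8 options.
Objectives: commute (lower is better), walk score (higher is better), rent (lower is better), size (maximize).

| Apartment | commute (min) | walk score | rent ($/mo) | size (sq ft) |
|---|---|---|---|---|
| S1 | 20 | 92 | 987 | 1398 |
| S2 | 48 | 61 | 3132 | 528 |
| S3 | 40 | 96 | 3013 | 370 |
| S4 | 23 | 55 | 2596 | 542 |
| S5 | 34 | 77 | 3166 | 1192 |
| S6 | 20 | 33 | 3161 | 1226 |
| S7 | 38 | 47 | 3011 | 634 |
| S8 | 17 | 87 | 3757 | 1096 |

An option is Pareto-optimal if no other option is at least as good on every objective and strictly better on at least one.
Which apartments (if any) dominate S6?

S1: commute 20≤20, walk score 92≥33, rent 987≤3161, size 1398≥1226 — dominates S6.
Others (S2, S3, S4, S5, S7, S8) are each worse than S6 on at least one objective.

S1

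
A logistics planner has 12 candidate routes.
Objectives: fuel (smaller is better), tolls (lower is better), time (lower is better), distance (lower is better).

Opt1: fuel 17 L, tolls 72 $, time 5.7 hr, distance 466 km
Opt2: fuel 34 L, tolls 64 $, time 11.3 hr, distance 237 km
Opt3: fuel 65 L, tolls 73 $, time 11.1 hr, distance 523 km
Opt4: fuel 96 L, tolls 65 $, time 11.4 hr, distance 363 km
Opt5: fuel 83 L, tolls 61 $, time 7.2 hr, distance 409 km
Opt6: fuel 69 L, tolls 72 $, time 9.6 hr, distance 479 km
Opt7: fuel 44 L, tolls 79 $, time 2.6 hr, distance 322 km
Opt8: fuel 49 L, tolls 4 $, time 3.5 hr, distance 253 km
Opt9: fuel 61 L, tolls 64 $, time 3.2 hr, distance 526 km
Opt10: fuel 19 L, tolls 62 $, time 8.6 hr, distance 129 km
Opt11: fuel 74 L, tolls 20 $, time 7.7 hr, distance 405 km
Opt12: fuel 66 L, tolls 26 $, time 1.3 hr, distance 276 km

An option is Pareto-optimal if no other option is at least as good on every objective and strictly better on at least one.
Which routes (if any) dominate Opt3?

Opt1, Opt8, Opt10

Opt1: fuel 17≤65, tolls 72≤73, time 5.7≤11.1, distance 466≤523 — dominates Opt3.
Opt8: fuel 49≤65, tolls 4≤73, time 3.5≤11.1, distance 253≤523 — dominates Opt3.
Opt10: fuel 19≤65, tolls 62≤73, time 8.6≤11.1, distance 129≤523 — dominates Opt3.
Others (Opt2, Opt4, Opt5, Opt6, Opt7, Opt9, Opt11, Opt12) are each worse than Opt3 on at least one objective.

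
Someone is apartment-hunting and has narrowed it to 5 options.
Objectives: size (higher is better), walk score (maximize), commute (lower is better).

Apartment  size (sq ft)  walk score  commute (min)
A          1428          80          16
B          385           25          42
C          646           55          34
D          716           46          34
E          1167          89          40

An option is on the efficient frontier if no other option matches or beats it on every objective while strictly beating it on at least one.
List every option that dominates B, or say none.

A, C, D, E

A: size 1428≥385, walk score 80≥25, commute 16≤42 — dominates B.
C: size 646≥385, walk score 55≥25, commute 34≤42 — dominates B.
D: size 716≥385, walk score 46≥25, commute 34≤42 — dominates B.
E: size 1167≥385, walk score 89≥25, commute 40≤42 — dominates B.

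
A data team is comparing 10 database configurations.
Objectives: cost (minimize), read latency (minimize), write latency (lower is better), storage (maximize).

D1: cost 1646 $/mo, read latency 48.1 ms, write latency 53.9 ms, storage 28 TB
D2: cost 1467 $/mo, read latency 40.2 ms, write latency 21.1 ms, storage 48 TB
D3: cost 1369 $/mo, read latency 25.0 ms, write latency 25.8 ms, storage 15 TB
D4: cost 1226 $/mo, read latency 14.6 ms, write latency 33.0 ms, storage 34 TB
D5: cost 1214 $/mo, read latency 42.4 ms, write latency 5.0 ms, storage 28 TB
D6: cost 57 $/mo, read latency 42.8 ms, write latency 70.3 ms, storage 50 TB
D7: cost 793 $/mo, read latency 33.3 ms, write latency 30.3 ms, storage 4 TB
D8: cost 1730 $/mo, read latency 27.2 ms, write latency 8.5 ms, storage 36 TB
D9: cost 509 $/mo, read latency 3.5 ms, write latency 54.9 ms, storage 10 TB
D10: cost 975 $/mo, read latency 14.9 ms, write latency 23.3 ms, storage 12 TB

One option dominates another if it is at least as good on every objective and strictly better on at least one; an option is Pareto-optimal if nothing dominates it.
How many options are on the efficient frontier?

9

D1: dominated by D2 (cost 1467≤1646, read latency 40.2≤48.1, write latency 21.1≤53.9, storage 48≥28).
D2: not dominated.
D3: not dominated.
D4: not dominated.
D5: not dominated (best write latency).
D6: not dominated (best cost).
D7: not dominated.
D8: not dominated.
D9: not dominated (best read latency).
D10: not dominated.
Pareto-optimal: D2, D3, D4, D5, D6, D7, D8, D9, D10 → 9.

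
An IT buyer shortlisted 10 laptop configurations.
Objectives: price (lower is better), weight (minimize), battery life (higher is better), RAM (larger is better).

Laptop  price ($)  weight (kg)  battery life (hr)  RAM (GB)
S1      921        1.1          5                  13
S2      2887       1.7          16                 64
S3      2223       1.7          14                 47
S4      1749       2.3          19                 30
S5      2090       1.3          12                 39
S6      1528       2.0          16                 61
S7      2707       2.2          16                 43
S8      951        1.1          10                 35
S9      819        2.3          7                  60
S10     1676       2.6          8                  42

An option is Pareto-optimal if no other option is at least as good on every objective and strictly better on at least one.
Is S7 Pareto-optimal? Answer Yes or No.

S6 vs S7: price 1528≤2707, weight 2.0≤2.2, battery life 16≥16, RAM 61≥43 — S6 is at least as good on every objective and strictly better on at least one, so S6 dominates S7.

No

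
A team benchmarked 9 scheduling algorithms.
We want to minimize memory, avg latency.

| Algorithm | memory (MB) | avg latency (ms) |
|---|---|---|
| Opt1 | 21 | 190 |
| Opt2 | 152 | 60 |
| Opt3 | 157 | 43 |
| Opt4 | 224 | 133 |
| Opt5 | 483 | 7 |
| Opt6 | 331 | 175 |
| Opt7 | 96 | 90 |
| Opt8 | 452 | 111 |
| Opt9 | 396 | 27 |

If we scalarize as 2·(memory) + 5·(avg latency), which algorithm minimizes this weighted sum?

Opt1: 2·21 + 5·190 = 992
Opt2: 2·152 + 5·60 = 604
Opt3: 2·157 + 5·43 = 529
Opt4: 2·224 + 5·133 = 1113
Opt5: 2·483 + 5·7 = 1001
Opt6: 2·331 + 5·175 = 1537
Opt7: 2·96 + 5·90 = 642
Opt8: 2·452 + 5·111 = 1459
Opt9: 2·396 + 5·27 = 927
Lowest: Opt3 at 529.

Opt3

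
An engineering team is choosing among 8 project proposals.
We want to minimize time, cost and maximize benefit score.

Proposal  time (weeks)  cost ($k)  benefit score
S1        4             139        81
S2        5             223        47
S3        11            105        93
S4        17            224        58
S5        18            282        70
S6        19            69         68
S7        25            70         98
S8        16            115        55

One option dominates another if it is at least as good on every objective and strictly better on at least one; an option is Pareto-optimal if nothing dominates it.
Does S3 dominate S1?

No

S3 vs S1: S3 is worse on time (11 vs 4), so it does not dominate S1.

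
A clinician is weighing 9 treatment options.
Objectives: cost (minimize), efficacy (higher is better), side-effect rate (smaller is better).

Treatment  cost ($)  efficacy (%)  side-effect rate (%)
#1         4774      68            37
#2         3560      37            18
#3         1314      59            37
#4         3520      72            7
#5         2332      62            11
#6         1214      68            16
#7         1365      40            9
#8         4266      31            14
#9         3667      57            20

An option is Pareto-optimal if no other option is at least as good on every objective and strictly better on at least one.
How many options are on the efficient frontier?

4

#1: dominated by #4 (cost 3520≤4774, efficacy 72≥68, side-effect rate 7≤37).
#2: dominated by #4 (cost 3520≤3560, efficacy 72≥37, side-effect rate 7≤18).
#3: dominated by #6 (cost 1214≤1314, efficacy 68≥59, side-effect rate 16≤37).
#4: not dominated (best efficacy).
#5: not dominated.
#6: not dominated (best cost).
#7: not dominated.
#8: dominated by #4 (cost 3520≤4266, efficacy 72≥31, side-effect rate 7≤14).
#9: dominated by #4 (cost 3520≤3667, efficacy 72≥57, side-effect rate 7≤20).
Pareto-optimal: #4, #5, #6, #7 → 4.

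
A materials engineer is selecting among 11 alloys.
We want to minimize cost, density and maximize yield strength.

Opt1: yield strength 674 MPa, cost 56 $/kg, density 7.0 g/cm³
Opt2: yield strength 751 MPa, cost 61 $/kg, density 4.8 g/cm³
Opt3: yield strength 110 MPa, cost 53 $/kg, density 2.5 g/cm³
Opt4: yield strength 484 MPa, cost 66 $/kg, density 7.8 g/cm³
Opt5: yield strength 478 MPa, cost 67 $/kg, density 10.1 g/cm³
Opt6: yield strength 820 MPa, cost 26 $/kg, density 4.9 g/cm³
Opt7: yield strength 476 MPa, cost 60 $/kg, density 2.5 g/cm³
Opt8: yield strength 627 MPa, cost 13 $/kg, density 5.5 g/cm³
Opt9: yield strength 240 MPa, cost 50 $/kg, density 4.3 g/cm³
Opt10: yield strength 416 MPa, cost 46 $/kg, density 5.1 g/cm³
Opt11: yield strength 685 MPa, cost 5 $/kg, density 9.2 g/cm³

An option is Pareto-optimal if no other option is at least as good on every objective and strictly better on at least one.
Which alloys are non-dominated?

Opt1: dominated by Opt6 (yield strength 820≥674, cost 26≤56, density 4.9≤7.0).
Opt2: not dominated.
Opt3: not dominated.
Opt4: dominated by Opt1 (yield strength 674≥484, cost 56≤66, density 7.0≤7.8).
Opt5: dominated by Opt1 (yield strength 674≥478, cost 56≤67, density 7.0≤10.1).
Opt6: not dominated (best yield strength).
Opt7: not dominated.
Opt8: not dominated.
Opt9: not dominated.
Opt10: dominated by Opt6 (yield strength 820≥416, cost 26≤46, density 4.9≤5.1).
Opt11: not dominated (best cost).

Opt2, Opt3, Opt6, Opt7, Opt8, Opt9, Opt11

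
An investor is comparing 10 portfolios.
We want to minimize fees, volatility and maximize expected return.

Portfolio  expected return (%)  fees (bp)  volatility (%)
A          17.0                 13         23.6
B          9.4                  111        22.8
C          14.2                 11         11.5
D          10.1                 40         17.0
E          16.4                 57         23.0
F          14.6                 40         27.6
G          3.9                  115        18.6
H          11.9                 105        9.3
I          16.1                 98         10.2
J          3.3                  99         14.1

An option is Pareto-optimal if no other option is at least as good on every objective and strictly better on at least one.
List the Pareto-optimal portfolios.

A, C, E, H, I

A: not dominated (best expected return).
B: dominated by C (expected return 14.2≥9.4, fees 11≤111, volatility 11.5≤22.8).
C: not dominated (best fees).
D: dominated by C (expected return 14.2≥10.1, fees 11≤40, volatility 11.5≤17.0).
E: not dominated.
F: dominated by A (expected return 17.0≥14.6, fees 13≤40, volatility 23.6≤27.6).
G: dominated by C (expected return 14.2≥3.9, fees 11≤115, volatility 11.5≤18.6).
H: not dominated (best volatility).
I: not dominated.
J: dominated by C (expected return 14.2≥3.3, fees 11≤99, volatility 11.5≤14.1).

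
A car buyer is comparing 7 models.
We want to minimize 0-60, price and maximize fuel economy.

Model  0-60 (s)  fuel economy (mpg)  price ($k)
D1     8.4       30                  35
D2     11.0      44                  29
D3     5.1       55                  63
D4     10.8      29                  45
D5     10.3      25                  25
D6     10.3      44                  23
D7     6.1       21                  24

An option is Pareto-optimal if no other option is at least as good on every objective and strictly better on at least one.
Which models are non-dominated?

D1: not dominated.
D2: dominated by D6 (0-60 10.3≤11.0, fuel economy 44≥44, price 23≤29).
D3: not dominated (best 0-60).
D4: dominated by D1 (0-60 8.4≤10.8, fuel economy 30≥29, price 35≤45).
D5: dominated by D6 (0-60 10.3≤10.3, fuel economy 44≥25, price 23≤25).
D6: not dominated (best price).
D7: not dominated.

D1, D3, D6, D7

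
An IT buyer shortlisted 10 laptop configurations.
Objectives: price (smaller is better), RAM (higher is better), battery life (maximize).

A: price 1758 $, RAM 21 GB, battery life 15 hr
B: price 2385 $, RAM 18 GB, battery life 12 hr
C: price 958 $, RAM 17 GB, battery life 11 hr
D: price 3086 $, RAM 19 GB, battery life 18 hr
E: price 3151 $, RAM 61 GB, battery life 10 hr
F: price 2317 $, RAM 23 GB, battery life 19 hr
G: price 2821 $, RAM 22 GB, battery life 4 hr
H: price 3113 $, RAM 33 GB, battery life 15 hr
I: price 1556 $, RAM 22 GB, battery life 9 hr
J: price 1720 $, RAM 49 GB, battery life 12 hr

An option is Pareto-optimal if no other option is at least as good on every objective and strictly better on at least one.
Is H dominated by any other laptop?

No

A: worse on RAM (21 vs 33).
B: worse on RAM (18 vs 33).
C: worse on RAM (17 vs 33).
D: worse on RAM (19 vs 33).
E: worse on price (3151 vs 3113).
F: worse on RAM (23 vs 33).
G: worse on RAM (22 vs 33).
I: worse on RAM (22 vs 33).
J: worse on battery life (12 vs 15).
No option is at least as good as H on every objective and strictly better on one.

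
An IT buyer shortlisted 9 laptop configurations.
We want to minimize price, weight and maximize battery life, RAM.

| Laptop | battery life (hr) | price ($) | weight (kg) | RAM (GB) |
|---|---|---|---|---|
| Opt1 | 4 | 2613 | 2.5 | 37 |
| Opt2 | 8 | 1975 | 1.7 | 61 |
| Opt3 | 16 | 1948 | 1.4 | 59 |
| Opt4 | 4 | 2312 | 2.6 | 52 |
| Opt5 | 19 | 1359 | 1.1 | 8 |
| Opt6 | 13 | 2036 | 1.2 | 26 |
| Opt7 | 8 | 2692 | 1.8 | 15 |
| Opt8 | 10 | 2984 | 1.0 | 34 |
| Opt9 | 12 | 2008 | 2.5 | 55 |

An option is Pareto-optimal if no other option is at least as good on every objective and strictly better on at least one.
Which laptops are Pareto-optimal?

Opt1: dominated by Opt2 (battery life 8≥4, price 1975≤2613, weight 1.7≤2.5, RAM 61≥37).
Opt2: not dominated (best RAM).
Opt3: not dominated.
Opt4: dominated by Opt2 (battery life 8≥4, price 1975≤2312, weight 1.7≤2.6, RAM 61≥52).
Opt5: not dominated (best battery life).
Opt6: not dominated.
Opt7: dominated by Opt2 (battery life 8≥8, price 1975≤2692, weight 1.7≤1.8, RAM 61≥15).
Opt8: not dominated (best weight).
Opt9: dominated by Opt3 (battery life 16≥12, price 1948≤2008, weight 1.4≤2.5, RAM 59≥55).

Opt2, Opt3, Opt5, Opt6, Opt8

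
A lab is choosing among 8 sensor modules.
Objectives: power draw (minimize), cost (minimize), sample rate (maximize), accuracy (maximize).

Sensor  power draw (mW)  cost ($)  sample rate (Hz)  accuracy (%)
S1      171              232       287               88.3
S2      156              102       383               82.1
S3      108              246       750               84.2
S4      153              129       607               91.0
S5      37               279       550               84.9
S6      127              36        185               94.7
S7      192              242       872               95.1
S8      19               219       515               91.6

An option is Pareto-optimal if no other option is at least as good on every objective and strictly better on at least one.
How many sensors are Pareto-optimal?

S1: dominated by S4 (power draw 153≤171, cost 129≤232, sample rate 607≥287, accuracy 91.0≥88.3).
S2: not dominated.
S3: not dominated.
S4: not dominated.
S5: not dominated.
S6: not dominated (best cost).
S7: not dominated (best sample rate).
S8: not dominated (best power draw).
Pareto-optimal: S2, S3, S4, S5, S6, S7, S8 → 7.

7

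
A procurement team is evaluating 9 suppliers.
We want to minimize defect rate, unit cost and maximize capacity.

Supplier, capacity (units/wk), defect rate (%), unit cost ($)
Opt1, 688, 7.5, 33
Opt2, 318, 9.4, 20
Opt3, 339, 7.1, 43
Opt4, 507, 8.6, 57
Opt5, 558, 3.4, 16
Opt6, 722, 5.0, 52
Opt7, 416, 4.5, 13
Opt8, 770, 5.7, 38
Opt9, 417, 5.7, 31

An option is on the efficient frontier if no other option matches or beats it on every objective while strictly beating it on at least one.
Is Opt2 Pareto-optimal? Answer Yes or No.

Opt5 vs Opt2: capacity 558≥318, defect rate 3.4≤9.4, unit cost 16≤20 — Opt5 is at least as good on every objective and strictly better on at least one, so Opt5 dominates Opt2.

No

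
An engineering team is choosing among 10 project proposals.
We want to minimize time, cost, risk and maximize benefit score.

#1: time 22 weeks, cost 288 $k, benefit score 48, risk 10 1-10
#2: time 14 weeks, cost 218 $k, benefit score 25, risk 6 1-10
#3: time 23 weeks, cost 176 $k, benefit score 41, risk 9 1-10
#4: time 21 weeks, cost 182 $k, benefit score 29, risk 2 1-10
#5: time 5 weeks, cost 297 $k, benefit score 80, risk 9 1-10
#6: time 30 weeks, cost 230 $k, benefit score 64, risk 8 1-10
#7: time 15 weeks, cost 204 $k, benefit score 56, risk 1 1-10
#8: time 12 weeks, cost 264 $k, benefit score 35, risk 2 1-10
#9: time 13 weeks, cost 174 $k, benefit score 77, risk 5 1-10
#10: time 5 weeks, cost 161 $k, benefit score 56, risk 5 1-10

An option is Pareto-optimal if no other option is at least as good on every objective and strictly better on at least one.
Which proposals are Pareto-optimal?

#1: dominated by #7 (time 15≤22, cost 204≤288, benefit score 56≥48, risk 1≤10).
#2: dominated by #9 (time 13≤14, cost 174≤218, benefit score 77≥25, risk 5≤6).
#3: dominated by #9 (time 13≤23, cost 174≤176, benefit score 77≥41, risk 5≤9).
#4: not dominated.
#5: not dominated (best benefit score).
#6: dominated by #9 (time 13≤30, cost 174≤230, benefit score 77≥64, risk 5≤8).
#7: not dominated (best risk).
#8: not dominated.
#9: not dominated.
#10: not dominated (best cost).

#4, #5, #7, #8, #9, #10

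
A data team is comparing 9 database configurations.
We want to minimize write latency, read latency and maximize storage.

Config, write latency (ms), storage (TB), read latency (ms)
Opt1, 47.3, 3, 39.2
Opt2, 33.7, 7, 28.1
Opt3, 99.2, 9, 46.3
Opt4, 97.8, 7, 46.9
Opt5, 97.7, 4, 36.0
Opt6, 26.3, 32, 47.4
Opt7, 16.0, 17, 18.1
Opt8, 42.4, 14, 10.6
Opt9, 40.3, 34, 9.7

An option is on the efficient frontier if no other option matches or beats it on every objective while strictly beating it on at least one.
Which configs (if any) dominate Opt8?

Opt9: write latency 40.3≤42.4, storage 34≥14, read latency 9.7≤10.6 — dominates Opt8.
Others (Opt1, Opt2, Opt3, Opt4, Opt5, Opt6, Opt7) are each worse than Opt8 on at least one objective.

Opt9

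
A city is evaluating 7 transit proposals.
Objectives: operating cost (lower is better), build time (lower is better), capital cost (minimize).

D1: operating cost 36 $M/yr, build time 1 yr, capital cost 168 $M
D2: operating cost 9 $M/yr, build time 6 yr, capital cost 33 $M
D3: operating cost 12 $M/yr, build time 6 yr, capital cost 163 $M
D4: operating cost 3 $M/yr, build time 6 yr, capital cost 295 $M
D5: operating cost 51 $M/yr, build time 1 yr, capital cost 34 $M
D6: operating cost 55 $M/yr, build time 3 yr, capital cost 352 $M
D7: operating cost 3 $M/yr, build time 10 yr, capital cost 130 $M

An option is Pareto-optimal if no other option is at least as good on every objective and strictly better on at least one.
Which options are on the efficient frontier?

D1: not dominated.
D2: not dominated (best capital cost).
D3: dominated by D2 (operating cost 9≤12, build time 6≤6, capital cost 33≤163).
D4: not dominated.
D5: not dominated.
D6: dominated by D1 (operating cost 36≤55, build time 1≤3, capital cost 168≤352).
D7: not dominated.

D1, D2, D4, D5, D7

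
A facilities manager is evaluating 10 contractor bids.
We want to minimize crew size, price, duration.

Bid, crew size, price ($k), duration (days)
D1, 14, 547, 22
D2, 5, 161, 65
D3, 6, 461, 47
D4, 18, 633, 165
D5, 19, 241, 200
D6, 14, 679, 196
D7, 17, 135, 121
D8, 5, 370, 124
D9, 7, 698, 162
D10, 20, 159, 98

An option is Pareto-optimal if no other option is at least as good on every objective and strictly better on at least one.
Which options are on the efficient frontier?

D1: not dominated (best duration).
D2: not dominated.
D3: not dominated.
D4: dominated by D1 (crew size 14≤18, price 547≤633, duration 22≤165).
D5: dominated by D2 (crew size 5≤19, price 161≤241, duration 65≤200).
D6: dominated by D1 (crew size 14≤14, price 547≤679, duration 22≤196).
D7: not dominated (best price).
D8: dominated by D2 (crew size 5≤5, price 161≤370, duration 65≤124).
D9: dominated by D2 (crew size 5≤7, price 161≤698, duration 65≤162).
D10: not dominated.

D1, D2, D3, D7, D10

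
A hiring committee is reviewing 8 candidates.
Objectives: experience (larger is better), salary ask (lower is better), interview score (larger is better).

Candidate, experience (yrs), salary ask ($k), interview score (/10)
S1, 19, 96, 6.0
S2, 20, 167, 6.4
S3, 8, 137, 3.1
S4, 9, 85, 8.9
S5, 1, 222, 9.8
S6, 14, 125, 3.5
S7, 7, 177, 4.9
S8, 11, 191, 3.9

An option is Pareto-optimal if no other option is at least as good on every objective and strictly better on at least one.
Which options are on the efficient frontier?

S1: not dominated.
S2: not dominated (best experience).
S3: dominated by S1 (experience 19≥8, salary ask 96≤137, interview score 6.0≥3.1).
S4: not dominated (best salary ask).
S5: not dominated (best interview score).
S6: dominated by S1 (experience 19≥14, salary ask 96≤125, interview score 6.0≥3.5).
S7: dominated by S1 (experience 19≥7, salary ask 96≤177, interview score 6.0≥4.9).
S8: dominated by S1 (experience 19≥11, salary ask 96≤191, interview score 6.0≥3.9).

S1, S2, S4, S5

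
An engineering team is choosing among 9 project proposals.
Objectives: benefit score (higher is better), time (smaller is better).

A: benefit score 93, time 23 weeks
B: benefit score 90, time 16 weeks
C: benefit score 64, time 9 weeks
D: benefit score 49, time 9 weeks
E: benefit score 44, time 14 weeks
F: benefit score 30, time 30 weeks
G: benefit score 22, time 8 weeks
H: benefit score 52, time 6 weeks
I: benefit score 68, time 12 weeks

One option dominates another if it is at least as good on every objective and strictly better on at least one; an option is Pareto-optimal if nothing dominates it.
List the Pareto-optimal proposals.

A: not dominated (best benefit score).
B: not dominated.
C: not dominated.
D: dominated by C (benefit score 64≥49, time 9≤9).
E: dominated by C (benefit score 64≥44, time 9≤14).
F: dominated by A (benefit score 93≥30, time 23≤30).
G: dominated by H (benefit score 52≥22, time 6≤8).
H: not dominated (best time).
I: not dominated.

A, B, C, H, I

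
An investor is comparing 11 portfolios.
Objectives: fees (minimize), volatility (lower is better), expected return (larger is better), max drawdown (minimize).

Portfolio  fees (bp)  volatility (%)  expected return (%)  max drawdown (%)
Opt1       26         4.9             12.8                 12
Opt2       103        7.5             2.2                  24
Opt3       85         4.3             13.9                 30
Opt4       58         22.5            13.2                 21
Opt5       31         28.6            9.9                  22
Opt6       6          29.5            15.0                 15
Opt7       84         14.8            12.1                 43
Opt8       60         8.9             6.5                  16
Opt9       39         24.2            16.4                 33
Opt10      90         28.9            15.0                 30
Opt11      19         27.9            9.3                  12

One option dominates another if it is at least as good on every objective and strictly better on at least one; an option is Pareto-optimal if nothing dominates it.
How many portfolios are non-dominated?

7

Opt1: not dominated.
Opt2: dominated by Opt1 (fees 26≤103, volatility 4.9≤7.5, expected return 12.8≥2.2, max drawdown 12≤24).
Opt3: not dominated (best volatility).
Opt4: not dominated.
Opt5: dominated by Opt1 (fees 26≤31, volatility 4.9≤28.6, expected return 12.8≥9.9, max drawdown 12≤22).
Opt6: not dominated (best fees).
Opt7: dominated by Opt1 (fees 26≤84, volatility 4.9≤14.8, expected return 12.8≥12.1, max drawdown 12≤43).
Opt8: dominated by Opt1 (fees 26≤60, volatility 4.9≤8.9, expected return 12.8≥6.5, max drawdown 12≤16).
Opt9: not dominated (best expected return).
Opt10: not dominated.
Opt11: not dominated.
Pareto-optimal: Opt1, Opt3, Opt4, Opt6, Opt9, Opt10, Opt11 → 7.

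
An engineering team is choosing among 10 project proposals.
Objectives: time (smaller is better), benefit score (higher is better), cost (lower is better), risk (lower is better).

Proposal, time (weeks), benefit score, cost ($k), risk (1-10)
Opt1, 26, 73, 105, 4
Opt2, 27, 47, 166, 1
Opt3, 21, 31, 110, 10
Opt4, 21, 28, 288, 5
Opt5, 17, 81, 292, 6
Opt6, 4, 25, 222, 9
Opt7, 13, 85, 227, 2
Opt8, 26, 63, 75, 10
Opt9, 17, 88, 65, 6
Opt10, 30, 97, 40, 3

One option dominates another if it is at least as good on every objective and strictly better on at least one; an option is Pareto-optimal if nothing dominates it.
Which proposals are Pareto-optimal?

Opt1, Opt2, Opt6, Opt7, Opt9, Opt10

Opt1: not dominated.
Opt2: not dominated (best risk).
Opt3: dominated by Opt9 (time 17≤21, benefit score 88≥31, cost 65≤110, risk 6≤10).
Opt4: dominated by Opt7 (time 13≤21, benefit score 85≥28, cost 227≤288, risk 2≤5).
Opt5: dominated by Opt7 (time 13≤17, benefit score 85≥81, cost 227≤292, risk 2≤6).
Opt6: not dominated (best time).
Opt7: not dominated.
Opt8: dominated by Opt9 (time 17≤26, benefit score 88≥63, cost 65≤75, risk 6≤10).
Opt9: not dominated.
Opt10: not dominated (best benefit score).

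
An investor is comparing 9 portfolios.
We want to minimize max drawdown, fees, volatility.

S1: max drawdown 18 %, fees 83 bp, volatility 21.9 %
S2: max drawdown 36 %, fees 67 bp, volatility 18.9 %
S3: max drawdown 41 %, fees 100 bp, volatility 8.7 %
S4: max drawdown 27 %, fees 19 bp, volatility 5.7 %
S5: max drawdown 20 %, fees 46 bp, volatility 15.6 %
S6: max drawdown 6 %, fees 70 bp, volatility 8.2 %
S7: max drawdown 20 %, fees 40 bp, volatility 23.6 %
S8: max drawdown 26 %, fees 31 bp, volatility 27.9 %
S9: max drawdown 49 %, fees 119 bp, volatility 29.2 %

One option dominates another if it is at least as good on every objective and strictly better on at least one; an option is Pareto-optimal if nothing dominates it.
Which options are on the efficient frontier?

S1: dominated by S6 (max drawdown 6≤18, fees 70≤83, volatility 8.2≤21.9).
S2: dominated by S4 (max drawdown 27≤36, fees 19≤67, volatility 5.7≤18.9).
S3: dominated by S4 (max drawdown 27≤41, fees 19≤100, volatility 5.7≤8.7).
S4: not dominated (best fees).
S5: not dominated.
S6: not dominated (best max drawdown).
S7: not dominated.
S8: not dominated.
S9: dominated by S1 (max drawdown 18≤49, fees 83≤119, volatility 21.9≤29.2).

S4, S5, S6, S7, S8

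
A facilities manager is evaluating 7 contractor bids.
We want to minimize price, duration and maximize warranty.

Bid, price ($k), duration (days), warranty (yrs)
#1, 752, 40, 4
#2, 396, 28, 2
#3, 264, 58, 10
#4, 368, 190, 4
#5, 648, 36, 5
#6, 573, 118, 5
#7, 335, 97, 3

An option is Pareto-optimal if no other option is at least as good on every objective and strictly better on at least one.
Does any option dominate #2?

No

#1: worse on price (752 vs 396).
#3: worse on duration (58 vs 28).
#4: worse on duration (190 vs 28).
#5: worse on price (648 vs 396).
#6: worse on price (573 vs 396).
#7: worse on duration (97 vs 28).
No option is at least as good as #2 on every objective and strictly better on one.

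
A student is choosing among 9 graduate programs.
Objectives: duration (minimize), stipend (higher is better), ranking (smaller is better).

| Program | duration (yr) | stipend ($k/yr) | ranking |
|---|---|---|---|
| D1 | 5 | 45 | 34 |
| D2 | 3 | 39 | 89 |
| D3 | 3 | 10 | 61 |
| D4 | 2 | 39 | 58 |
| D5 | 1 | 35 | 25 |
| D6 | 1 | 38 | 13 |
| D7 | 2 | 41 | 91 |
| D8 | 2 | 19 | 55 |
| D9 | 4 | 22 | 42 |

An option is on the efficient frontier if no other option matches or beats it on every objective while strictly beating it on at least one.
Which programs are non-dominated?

D1: not dominated (best stipend).
D2: dominated by D4 (duration 2≤3, stipend 39≥39, ranking 58≤89).
D3: dominated by D4 (duration 2≤3, stipend 39≥10, ranking 58≤61).
D4: not dominated.
D5: dominated by D6 (duration 1≤1, stipend 38≥35, ranking 13≤25).
D6: not dominated (best ranking).
D7: not dominated.
D8: dominated by D5 (duration 1≤2, stipend 35≥19, ranking 25≤55).
D9: dominated by D5 (duration 1≤4, stipend 35≥22, ranking 25≤42).

D1, D4, D6, D7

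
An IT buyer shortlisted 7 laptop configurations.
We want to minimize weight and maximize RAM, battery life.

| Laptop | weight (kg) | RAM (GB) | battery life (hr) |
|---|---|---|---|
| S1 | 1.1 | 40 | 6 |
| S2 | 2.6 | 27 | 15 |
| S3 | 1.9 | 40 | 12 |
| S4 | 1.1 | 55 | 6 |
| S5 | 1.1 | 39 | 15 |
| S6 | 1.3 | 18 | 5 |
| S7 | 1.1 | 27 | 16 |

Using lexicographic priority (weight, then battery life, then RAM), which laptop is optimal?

First minimize weight: best is 1.1, kept {S1, S4, S5, S7}.
Then maximize battery life: best is 16, kept {S7}.

S7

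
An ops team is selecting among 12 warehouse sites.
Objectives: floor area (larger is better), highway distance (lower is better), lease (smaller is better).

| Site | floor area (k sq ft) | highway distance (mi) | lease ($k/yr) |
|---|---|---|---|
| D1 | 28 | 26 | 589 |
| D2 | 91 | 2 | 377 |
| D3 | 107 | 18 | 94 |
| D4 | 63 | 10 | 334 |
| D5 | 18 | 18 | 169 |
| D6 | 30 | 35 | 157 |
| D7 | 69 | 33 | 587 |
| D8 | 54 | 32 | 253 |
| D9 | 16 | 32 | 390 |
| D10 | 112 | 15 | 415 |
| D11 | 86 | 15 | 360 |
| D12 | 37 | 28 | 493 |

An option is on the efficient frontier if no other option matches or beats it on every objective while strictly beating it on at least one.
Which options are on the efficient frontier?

D2, D3, D4, D10, D11

D1: dominated by D2 (floor area 91≥28, highway distance 2≤26, lease 377≤589).
D2: not dominated (best highway distance).
D3: not dominated (best lease).
D4: not dominated.
D5: dominated by D3 (floor area 107≥18, highway distance 18≤18, lease 94≤169).
D6: dominated by D3 (floor area 107≥30, highway distance 18≤35, lease 94≤157).
D7: dominated by D2 (floor area 91≥69, highway distance 2≤33, lease 377≤587).
D8: dominated by D3 (floor area 107≥54, highway distance 18≤32, lease 94≤253).
D9: dominated by D2 (floor area 91≥16, highway distance 2≤32, lease 377≤390).
D10: not dominated (best floor area).
D11: not dominated.
D12: dominated by D2 (floor area 91≥37, highway distance 2≤28, lease 377≤493).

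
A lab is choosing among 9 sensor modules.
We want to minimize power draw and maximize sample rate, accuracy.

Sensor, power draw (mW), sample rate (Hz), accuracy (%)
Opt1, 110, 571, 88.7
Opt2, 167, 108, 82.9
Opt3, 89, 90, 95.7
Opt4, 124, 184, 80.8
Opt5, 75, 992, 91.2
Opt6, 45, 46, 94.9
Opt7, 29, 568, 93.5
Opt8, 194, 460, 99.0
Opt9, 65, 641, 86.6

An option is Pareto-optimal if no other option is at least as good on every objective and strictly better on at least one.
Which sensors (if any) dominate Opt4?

Opt1, Opt5, Opt7, Opt9

Opt1: power draw 110≤124, sample rate 571≥184, accuracy 88.7≥80.8 — dominates Opt4.
Opt5: power draw 75≤124, sample rate 992≥184, accuracy 91.2≥80.8 — dominates Opt4.
Opt7: power draw 29≤124, sample rate 568≥184, accuracy 93.5≥80.8 — dominates Opt4.
Opt9: power draw 65≤124, sample rate 641≥184, accuracy 86.6≥80.8 — dominates Opt4.
Others (Opt2, Opt3, Opt6, Opt8) are each worse than Opt4 on at least one objective.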